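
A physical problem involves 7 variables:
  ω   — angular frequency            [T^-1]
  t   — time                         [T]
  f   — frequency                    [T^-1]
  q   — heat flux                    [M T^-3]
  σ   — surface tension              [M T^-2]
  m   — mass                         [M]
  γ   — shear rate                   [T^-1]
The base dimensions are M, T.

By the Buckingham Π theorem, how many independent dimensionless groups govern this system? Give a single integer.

Write exponents as rows M,T / cols ω,t,f,q,σ,m,γ:
  M: [ 0  0  0  1  1  1  0]
  T: [-1  1 -1 -3 -2  0 -1]
Row reduction gives pivot columns ω,q; rank = 2
n=7, r=2 ⇒ 5 dimensionless groups

5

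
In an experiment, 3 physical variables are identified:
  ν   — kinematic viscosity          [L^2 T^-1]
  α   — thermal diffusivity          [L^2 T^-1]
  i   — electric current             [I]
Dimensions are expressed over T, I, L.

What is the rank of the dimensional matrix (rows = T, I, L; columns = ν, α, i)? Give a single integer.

Write exponents as rows T,I,L / cols ν,α,i:
  T: [-1 -1  0]
  I: [ 0  0  1]
  L: [ 2  2  0]
Row reduction gives pivot columns ν,i; rank = 2

2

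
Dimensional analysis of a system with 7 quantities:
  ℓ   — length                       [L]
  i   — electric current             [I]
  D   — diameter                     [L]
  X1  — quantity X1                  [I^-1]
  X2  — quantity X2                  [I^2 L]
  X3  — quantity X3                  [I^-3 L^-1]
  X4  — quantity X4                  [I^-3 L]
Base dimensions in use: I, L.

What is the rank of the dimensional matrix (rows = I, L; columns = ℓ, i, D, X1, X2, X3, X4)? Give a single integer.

2

Write exponents as rows I,L / cols ℓ,i,D,X1,X2,X3,X4:
  I: [ 0  1  0 -1  2 -3 -3]
  L: [ 1  0  1  0  1 -1  1]
Echelon form has 2 nonzero rows (pivots: ℓ,i)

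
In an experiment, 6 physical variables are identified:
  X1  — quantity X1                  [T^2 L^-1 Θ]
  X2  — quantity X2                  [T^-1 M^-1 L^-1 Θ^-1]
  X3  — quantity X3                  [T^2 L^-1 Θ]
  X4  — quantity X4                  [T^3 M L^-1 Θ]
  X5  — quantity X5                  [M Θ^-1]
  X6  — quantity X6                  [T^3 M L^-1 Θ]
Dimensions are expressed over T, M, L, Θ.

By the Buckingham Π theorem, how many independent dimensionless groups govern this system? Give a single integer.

Exponent matrix [T,M,L,Θ] × [X1,X2,X3,X4,X5,X6]:
  T: [ 2 -1  2  3  0  3]
  M: [ 0 -1  0  1  1  1]
  L: [-1 -1 -1 -1  0 -1]
  Θ: [ 1 -1  1  1 -1  1]
Echelon form has 3 nonzero rows (pivots: X1,X2,X4)
6 vars − rank 3 = 3 Π groups

3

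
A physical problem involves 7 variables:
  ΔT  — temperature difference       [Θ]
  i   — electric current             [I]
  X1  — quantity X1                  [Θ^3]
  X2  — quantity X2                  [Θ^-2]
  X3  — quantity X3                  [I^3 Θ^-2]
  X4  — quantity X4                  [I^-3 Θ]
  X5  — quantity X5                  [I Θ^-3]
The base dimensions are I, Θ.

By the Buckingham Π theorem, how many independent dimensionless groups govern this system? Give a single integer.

Exponent matrix [I,Θ] × [ΔT,i,X1,X2,X3,X4,X5]:
  I: [ 0  1  0  0  3 -3  1]
  Θ: [ 1  0  3 -2 -2  1 -3]
Echelon form has 2 nonzero rows (pivots: ΔT,i)
Π count = n − r = 7 − 2 = 5

5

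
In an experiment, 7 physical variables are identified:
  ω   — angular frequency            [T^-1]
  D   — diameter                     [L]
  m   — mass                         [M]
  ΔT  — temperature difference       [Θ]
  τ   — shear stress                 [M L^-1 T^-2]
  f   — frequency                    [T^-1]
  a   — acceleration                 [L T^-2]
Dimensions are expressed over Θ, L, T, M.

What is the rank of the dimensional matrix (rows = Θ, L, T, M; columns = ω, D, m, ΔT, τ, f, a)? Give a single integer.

4

Dimensional matrix (Θ×L×T×M by ω×D×m×ΔT×τ×f×a):
  Θ: [ 0  0  0  1  0  0  0]
  L: [ 0  1  0  0 -1  0  1]
  T: [-1  0  0  0 -2 -1 -2]
  M: [ 0  0  1  0  1  0  0]
Echelon form has 4 nonzero rows (pivots: ω,D,m,ΔT)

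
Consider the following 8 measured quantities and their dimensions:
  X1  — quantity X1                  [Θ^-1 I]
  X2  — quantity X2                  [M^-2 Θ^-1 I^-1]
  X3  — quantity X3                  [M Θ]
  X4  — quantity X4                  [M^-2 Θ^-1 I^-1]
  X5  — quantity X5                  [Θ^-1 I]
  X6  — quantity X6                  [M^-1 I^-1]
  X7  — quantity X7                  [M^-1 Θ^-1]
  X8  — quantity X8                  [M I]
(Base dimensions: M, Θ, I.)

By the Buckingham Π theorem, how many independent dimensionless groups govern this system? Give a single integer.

6

Exponent matrix [M,Θ,I] × [X1,X2,X3,X4,X5,X6,X7,X8]:
  M: [ 0 -2  1 -2  0 -1 -1  1]
  Θ: [-1 -1  1 -1 -1  0 -1  0]
  I: [ 1 -1  0 -1  1 -1  0  1]
Row reduction gives pivot columns X1,X2; rank = 2
Π count = n − r = 8 − 2 = 6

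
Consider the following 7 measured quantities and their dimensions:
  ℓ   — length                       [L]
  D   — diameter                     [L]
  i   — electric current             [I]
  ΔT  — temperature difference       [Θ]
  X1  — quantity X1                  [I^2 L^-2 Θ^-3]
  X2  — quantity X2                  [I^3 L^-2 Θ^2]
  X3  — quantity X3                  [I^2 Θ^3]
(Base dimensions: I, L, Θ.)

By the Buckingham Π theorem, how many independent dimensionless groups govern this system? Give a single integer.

4

Write exponents as rows I,L,Θ / cols ℓ,D,i,ΔT,X1,X2,X3:
  I: [ 0  0  1  0  2  3  2]
  L: [ 1  1  0  0 -2 -2  0]
  Θ: [ 0  0  0  1 -3  2  3]
Echelon form has 3 nonzero rows (pivots: ℓ,i,ΔT)
7 vars − rank 3 = 4 Π groups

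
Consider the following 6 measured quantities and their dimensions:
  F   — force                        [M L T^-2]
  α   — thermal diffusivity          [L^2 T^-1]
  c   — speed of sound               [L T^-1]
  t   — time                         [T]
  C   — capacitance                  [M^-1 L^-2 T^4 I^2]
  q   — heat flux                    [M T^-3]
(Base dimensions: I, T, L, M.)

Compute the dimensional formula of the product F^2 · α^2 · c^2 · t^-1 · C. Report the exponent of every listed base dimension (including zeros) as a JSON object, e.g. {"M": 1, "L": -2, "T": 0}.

Write exponents as rows I,T,L,M / cols F,α,c,t,C,q:
  I: [ 0  0  0  0  2  0]
  T: [-2 -1 -1  1  4 -3]
  L: [ 1  2  1  0 -2  0]
  M: [ 1  0  0  0 -1  1]
  [I]: (2)·0+(2)·0+(2)·0+(-1)·0+(1)·2 = 2
  [T]: (2)·-2+(2)·-1+(2)·-1+(-1)·1+(1)·4 = -5
  [L]: (2)·1+(2)·2+(2)·1+(-1)·0+(1)·-2 = 6
  [M]: (2)·1+(2)·0+(2)·0+(-1)·0+(1)·-1 = 1
⇒ I^2 T^-5 L^6 M

{"I": 2, "T": -5, "L": 6, "M": 1}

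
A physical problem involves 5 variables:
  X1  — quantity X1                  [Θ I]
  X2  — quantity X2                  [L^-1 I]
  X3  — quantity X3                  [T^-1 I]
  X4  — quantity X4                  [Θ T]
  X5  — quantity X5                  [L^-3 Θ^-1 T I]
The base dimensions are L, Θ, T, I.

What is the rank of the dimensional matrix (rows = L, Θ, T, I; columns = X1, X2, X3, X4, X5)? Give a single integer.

Exponent matrix [L,Θ,T,I] × [X1,X2,X3,X4,X5]:
  L: [ 0 -1  0  0 -3]
  Θ: [ 1  0  0  1 -1]
  T: [ 0  0 -1  1  1]
  I: [ 1  1  1  0  1]
Echelon form has 3 nonzero rows (pivots: X1,X2,X3)

3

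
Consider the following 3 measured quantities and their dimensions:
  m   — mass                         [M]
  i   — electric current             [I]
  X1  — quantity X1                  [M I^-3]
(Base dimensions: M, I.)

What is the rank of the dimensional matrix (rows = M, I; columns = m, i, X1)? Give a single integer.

2

Write exponents as rows M,I / cols m,i,X1:
  M: [ 1  0  1]
  I: [ 0  1 -3]
Row reduction gives pivot columns m,i; rank = 2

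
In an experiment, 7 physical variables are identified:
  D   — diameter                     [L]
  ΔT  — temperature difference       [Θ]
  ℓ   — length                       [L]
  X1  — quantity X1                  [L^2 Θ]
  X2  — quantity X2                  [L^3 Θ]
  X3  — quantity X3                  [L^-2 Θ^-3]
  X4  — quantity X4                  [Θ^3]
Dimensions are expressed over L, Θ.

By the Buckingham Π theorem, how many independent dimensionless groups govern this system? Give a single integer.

5

Write exponents as rows L,Θ / cols D,ΔT,ℓ,X1,X2,X3,X4:
  L: [ 1  0  1  2  3 -2  0]
  Θ: [ 0  1  0  1  1 -3  3]
RREF → pivots at {D,ΔT} ⇒ r = 2
Π count = n − r = 7 − 2 = 5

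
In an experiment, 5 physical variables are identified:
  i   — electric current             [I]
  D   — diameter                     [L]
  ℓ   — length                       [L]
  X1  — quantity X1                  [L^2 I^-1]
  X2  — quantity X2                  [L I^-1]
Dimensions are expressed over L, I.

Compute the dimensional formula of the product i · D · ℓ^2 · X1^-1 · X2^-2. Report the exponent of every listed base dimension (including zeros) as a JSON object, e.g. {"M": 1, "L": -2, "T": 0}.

Write exponents as rows L,I / cols i,D,ℓ,X1,X2:
  L: [ 0  1  1  2  1]
  I: [ 1  0  0 -1 -1]
  [L]: (1)·0+(1)·1+(2)·1+(-1)·2+(-2)·1 = -1
  [I]: (1)·1+(1)·0+(2)·0+(-1)·-1+(-2)·-1 = 4
⇒ L^-1 I^4

{"L": -1, "I": 4}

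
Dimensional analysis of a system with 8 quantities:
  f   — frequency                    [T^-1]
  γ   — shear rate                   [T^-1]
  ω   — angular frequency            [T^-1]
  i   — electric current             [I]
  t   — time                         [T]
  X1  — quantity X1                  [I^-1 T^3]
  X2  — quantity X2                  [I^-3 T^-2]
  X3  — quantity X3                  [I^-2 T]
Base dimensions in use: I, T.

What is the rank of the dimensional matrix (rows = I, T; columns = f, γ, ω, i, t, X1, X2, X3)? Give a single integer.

Dimensional matrix (I×T by f×γ×ω×i×t×X1×X2×X3):
  I: [ 0  0  0  1  0 -1 -3 -2]
  T: [-1 -1 -1  0  1  3 -2  1]
Row reduction gives pivot columns f,i; rank = 2

2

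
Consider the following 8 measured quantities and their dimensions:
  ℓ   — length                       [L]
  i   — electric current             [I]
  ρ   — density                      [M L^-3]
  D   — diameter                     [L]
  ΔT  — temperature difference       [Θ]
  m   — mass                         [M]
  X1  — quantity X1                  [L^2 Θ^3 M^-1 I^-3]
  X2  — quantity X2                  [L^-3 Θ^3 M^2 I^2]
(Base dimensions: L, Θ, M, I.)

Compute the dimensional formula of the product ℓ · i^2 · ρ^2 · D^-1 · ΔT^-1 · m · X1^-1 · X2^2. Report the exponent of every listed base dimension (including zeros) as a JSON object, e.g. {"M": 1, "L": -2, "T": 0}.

{"L": -14, "Θ": 2, "M": 8, "I": 9}

Write exponents as rows L,Θ,M,I / cols ℓ,i,ρ,D,ΔT,m,X1,X2:
  L: [ 1  0 -3  1  0  0  2 -3]
  Θ: [ 0  0  0  0  1  0  3  3]
  M: [ 0  0  1  0  0  1 -1  2]
  I: [ 0  1  0  0  0  0 -3  2]
  [L]: (1)·1+(2)·0+(2)·-3+(-1)·1+(-1)·0+(1)·0+(-1)·2+(2)·-3 = -14
  [Θ]: (1)·0+(2)·0+(2)·0+(-1)·0+(-1)·1+(1)·0+(-1)·3+(2)·3 = 2
  [M]: (1)·0+(2)·0+(2)·1+(-1)·0+(-1)·0+(1)·1+(-1)·-1+(2)·2 = 8
  [I]: (1)·0+(2)·1+(2)·0+(-1)·0+(-1)·0+(1)·0+(-1)·-3+(2)·2 = 9
⇒ L^-14 Θ^2 M^8 I^9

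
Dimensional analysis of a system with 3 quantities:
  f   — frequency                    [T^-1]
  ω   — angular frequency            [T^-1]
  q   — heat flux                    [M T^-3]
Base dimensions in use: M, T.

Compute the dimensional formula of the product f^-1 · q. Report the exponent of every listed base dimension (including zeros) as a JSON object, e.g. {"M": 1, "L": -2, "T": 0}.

Exponent matrix [M,T] × [f,ω,q]:
  M: [ 0  0  1]
  T: [-1 -1 -3]
  [M]: (-1)·0+(1)·1 = 1
  [T]: (-1)·-1+(1)·-3 = -2
⇒ M T^-2

{"M": 1, "T": -2}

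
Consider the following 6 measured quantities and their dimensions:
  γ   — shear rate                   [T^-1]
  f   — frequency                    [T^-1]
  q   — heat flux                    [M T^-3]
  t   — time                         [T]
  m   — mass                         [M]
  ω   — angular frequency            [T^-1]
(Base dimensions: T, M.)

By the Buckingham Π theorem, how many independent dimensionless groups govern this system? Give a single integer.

Write exponents as rows T,M / cols γ,f,q,t,m,ω:
  T: [-1 -1 -3  1  0 -1]
  M: [ 0  0  1  0  1  0]
RREF → pivots at {γ,q} ⇒ r = 2
Π count = n − r = 6 − 2 = 4

4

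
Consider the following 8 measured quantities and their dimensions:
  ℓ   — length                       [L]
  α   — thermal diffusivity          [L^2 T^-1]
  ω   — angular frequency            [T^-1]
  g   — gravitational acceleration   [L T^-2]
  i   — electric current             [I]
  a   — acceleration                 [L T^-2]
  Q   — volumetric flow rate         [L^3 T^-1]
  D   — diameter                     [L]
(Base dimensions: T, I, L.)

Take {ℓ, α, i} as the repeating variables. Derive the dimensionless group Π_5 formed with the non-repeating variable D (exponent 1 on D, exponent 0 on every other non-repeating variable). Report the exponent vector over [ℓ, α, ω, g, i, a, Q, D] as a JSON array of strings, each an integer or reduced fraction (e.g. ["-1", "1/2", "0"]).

["-1", "0", "0", "0", "0", "0", "0", "1"]

Exponent matrix [T,I,L] × [ℓ,α,ω,g,i,a,Q,D]:
  T: [ 0 -1 -1 -2  0 -2 -1  0]
  I: [ 0  0  0  0  1  0  0  0]
  L: [ 1  2  0  1  0  1  3  1]
Echelon form has 3 nonzero rows (pivots: ℓ,α,i)
Pivot set = {ℓ,α,i}, free = {ω,g,a,Q,D}
RREF:
  r0: [   1    0   -2   -3    0   -3    1    1]
  r1: [   0    1    1    2    0    2    1    0]
  r2: [   0    0    0    0    1    0    0    0]
Fix exponent of D at 1, ω at 0, g at 0, a at 0, Q at 0; solve each RREF row for its pivot's exponent:
  r0: exp(ℓ) + (1)·1 = 0 ⇒ exp(ℓ) = -1
  r1: exp(α) + (0)·1 = 0 ⇒ exp(α) = 0
  r2: exp(i) + (0)·1 = 0 ⇒ exp(i) = 0
Π_5 = ℓ^-1 · D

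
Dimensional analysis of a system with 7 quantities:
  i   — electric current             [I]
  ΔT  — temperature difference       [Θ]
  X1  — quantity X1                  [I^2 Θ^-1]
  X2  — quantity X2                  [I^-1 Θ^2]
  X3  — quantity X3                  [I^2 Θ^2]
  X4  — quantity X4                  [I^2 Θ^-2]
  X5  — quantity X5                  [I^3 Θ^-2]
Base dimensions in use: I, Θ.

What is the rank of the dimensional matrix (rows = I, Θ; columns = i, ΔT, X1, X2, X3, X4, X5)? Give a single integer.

Dimensional matrix (I×Θ by i×ΔT×X1×X2×X3×X4×X5):
  I: [ 1  0  2 -1  2  2  3]
  Θ: [ 0  1 -1  2  2 -2 -2]
Row reduction gives pivot columns i,ΔT; rank = 2

2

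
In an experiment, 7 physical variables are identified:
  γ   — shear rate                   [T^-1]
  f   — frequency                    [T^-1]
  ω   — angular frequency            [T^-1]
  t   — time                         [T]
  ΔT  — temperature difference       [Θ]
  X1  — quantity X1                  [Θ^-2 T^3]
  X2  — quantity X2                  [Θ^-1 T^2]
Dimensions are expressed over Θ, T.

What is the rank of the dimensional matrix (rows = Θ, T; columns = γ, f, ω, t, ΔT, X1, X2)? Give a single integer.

Dimensional matrix (Θ×T by γ×f×ω×t×ΔT×X1×X2):
  Θ: [ 0  0  0  0  1 -2 -1]
  T: [-1 -1 -1  1  0  3  2]
RREF → pivots at {γ,ΔT} ⇒ r = 2

2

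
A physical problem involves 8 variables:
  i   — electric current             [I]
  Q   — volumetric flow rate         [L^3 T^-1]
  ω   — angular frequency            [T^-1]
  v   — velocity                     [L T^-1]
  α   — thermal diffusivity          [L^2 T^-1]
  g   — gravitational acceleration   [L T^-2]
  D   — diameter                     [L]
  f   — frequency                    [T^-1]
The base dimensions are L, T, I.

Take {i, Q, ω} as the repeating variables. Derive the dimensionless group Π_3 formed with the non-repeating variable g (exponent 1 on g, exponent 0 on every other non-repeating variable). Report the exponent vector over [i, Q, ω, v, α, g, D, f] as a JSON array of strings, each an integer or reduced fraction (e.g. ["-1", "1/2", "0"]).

["0", "-1/3", "-5/3", "0", "0", "1", "0", "0"]

Write exponents as rows L,T,I / cols i,Q,ω,v,α,g,D,f:
  L: [ 0  3  0  1  2  1  1  0]
  T: [ 0 -1 -1 -1 -1 -2  0 -1]
  I: [ 1  0  0  0  0  0  0  0]
Echelon form has 3 nonzero rows (pivots: i,Q,ω)
Repeat: i,Q,ω; free: v,α,g,D,f
RREF:
  r0: [   1    0    0    0    0    0    0    0]
  r1: [   0    1    0  1/3  2/3  1/3  1/3    0]
  r2: [   0    0    1  2/3  1/3  5/3 -1/3    1]
Fix exponent of g at 1, v at 0, α at 0, D at 0, f at 0; solve each RREF row for its pivot's exponent:
  r0: exp(i) + (0)·1 = 0 ⇒ exp(i) = 0
  r1: exp(Q) + (1/3)·1 = 0 ⇒ exp(Q) = -1/3
  r2: exp(ω) + (5/3)·1 = 0 ⇒ exp(ω) = -5/3
Π_3 = Q^(-1/3) · ω^(-5/3) · g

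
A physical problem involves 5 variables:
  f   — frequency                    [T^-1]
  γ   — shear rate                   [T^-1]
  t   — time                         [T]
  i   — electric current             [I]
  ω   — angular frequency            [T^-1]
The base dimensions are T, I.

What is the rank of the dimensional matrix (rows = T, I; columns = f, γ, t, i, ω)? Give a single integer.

Write exponents as rows T,I / cols f,γ,t,i,ω:
  T: [-1 -1  1  0 -1]
  I: [ 0  0  0  1  0]
Row reduction gives pivot columns f,i; rank = 2

2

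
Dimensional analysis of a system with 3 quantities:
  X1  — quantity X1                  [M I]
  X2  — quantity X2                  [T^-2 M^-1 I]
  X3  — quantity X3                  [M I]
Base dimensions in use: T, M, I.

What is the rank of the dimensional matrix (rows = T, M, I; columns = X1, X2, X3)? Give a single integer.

2

Write exponents as rows T,M,I / cols X1,X2,X3:
  T: [ 0 -2  0]
  M: [ 1 -1  1]
  I: [ 1  1  1]
Row reduction gives pivot columns X1,X2; rank = 2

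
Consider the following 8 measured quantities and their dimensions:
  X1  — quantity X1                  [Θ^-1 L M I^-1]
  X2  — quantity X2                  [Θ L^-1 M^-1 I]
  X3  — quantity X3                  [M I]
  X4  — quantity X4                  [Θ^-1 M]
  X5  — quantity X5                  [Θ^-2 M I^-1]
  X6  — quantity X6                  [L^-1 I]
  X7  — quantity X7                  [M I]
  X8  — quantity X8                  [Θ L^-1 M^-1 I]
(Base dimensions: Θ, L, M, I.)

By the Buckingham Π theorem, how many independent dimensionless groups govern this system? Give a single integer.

5

Dimensional matrix (Θ×L×M×I by X1×X2×X3×X4×X5×X6×X7×X8):
  Θ: [-1  1  0 -1 -2  0  0  1]
  L: [ 1 -1  0  0  0 -1  0 -1]
  M: [ 1 -1  1  1  1  0  1 -1]
  I: [-1  1  1  0 -1  1  1  1]
Row reduction gives pivot columns X1,X3,X4; rank = 3
Π count = n − r = 8 − 3 = 5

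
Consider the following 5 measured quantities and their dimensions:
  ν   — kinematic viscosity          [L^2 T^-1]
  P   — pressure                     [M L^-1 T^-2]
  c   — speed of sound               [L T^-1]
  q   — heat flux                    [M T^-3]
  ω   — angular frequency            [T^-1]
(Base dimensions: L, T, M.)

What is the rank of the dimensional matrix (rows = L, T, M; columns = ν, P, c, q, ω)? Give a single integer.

Exponent matrix [L,T,M] × [ν,P,c,q,ω]:
  L: [ 2 -1  1  0  0]
  T: [-1 -2 -1 -3 -1]
  M: [ 0  1  0  1  0]
Row reduction gives pivot columns ν,P,c; rank = 3

3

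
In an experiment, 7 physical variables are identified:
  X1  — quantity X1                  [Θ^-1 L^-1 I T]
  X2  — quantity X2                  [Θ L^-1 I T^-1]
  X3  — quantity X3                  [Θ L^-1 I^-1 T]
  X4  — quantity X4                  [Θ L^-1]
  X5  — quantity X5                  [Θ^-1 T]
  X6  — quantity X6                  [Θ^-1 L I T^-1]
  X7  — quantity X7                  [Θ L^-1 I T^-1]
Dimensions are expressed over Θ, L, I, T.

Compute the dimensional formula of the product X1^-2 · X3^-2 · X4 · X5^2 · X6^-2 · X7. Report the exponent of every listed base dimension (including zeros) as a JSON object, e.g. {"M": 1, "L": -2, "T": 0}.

{"Θ": 2, "L": 0, "I": -1, "T": -1}

Write exponents as rows Θ,L,I,T / cols X1,X2,X3,X4,X5,X6,X7:
  Θ: [-1  1  1  1 -1 -1  1]
  L: [-1 -1 -1 -1  0  1 -1]
  I: [ 1  1 -1  0  0  1  1]
  T: [ 1 -1  1  0  1 -1 -1]
  [Θ]: (-2)·-1+(-2)·1+(1)·1+(2)·-1+(-2)·-1+(1)·1 = 2
  [L]: (-2)·-1+(-2)·-1+(1)·-1+(2)·0+(-2)·1+(1)·-1 = 0
  [I]: (-2)·1+(-2)·-1+(1)·0+(2)·0+(-2)·1+(1)·1 = -1
  [T]: (-2)·1+(-2)·1+(1)·0+(2)·1+(-2)·-1+(1)·-1 = -1
⇒ Θ^2 I^-1 T^-1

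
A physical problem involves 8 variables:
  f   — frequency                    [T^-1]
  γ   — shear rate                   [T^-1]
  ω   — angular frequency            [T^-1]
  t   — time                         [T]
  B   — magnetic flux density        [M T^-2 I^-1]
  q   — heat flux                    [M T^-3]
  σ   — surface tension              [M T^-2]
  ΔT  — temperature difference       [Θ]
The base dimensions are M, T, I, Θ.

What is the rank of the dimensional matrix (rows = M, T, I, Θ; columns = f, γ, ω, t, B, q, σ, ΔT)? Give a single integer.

Write exponents as rows M,T,I,Θ / cols f,γ,ω,t,B,q,σ,ΔT:
  M: [ 0  0  0  0  1  1  1  0]
  T: [-1 -1 -1  1 -2 -3 -2  0]
  I: [ 0  0  0  0 -1  0  0  0]
  Θ: [ 0  0  0  0  0  0  0  1]
RREF → pivots at {f,B,q,ΔT} ⇒ r = 4

4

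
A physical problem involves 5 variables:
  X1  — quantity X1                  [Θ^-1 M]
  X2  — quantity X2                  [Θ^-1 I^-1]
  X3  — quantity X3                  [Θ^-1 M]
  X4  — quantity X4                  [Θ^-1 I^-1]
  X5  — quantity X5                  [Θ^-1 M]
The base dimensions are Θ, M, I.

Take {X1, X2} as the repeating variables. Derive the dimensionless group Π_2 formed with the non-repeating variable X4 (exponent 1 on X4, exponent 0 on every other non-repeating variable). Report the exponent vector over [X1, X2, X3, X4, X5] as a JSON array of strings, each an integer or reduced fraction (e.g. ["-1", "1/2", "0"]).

Dimensional matrix (Θ×M×I by X1×X2×X3×X4×X5):
  Θ: [-1 -1 -1 -1 -1]
  M: [ 1  0  1  0  1]
  I: [ 0 -1  0 -1  0]
Echelon form has 2 nonzero rows (pivots: X1,X2)
Repeat: X1,X2; free: X3,X4,X5
RREF:
  r0: [   1    0    1    0    1]
  r1: [   0    1    0    1    0]
  r2: [   0    0    0    0    0]
Fix exponent of X4 at 1, X3 at 0, X5 at 0; solve each RREF row for its pivot's exponent:
  r0: exp(X1) + (0)·1 = 0 ⇒ exp(X1) = 0
  r1: exp(X2) + (1)·1 = 0 ⇒ exp(X2) = -1
Π_2 = X2^-1 · X4

["0", "-1", "0", "1", "0"]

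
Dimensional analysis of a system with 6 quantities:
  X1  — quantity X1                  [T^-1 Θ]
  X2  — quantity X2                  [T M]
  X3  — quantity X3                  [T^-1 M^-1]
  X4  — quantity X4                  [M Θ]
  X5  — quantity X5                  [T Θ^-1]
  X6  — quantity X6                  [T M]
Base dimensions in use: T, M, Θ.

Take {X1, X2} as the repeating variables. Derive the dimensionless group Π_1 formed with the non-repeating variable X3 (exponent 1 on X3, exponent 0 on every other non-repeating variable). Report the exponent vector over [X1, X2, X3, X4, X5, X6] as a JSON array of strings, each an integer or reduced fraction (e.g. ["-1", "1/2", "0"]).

["0", "1", "1", "0", "0", "0"]

Write exponents as rows T,M,Θ / cols X1,X2,X3,X4,X5,X6:
  T: [-1  1 -1  0  1  1]
  M: [ 0  1 -1  1  0  1]
  Θ: [ 1  0  0  1 -1  0]
Echelon form has 2 nonzero rows (pivots: X1,X2)
Repeat: X1,X2; free: X3,X4,X5,X6
RREF:
  r0: [   1    0    0    1   -1    0]
  r1: [   0    1   -1    1    0    1]
  r2: [   0    0    0    0    0    0]
Fix exponent of X3 at 1, X4 at 0, X5 at 0, X6 at 0; solve each RREF row for its pivot's exponent:
  r0: exp(X1) + (0)·1 = 0 ⇒ exp(X1) = 0
  r1: exp(X2) + (-1)·1 = 0 ⇒ exp(X2) = 1
Π_1 = X2 · X3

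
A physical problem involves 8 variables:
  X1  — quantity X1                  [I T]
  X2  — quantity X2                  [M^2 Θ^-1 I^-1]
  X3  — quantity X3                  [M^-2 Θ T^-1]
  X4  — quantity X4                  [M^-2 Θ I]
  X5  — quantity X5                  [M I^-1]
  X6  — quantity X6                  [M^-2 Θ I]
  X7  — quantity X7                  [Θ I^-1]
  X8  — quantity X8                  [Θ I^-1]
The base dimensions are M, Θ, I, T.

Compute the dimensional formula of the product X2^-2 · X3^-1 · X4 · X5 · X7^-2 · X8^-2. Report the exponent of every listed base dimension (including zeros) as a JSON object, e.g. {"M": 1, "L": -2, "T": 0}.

{"M": -3, "Θ": -2, "I": 6, "T": 1}

Write exponents as rows M,Θ,I,T / cols X1,X2,X3,X4,X5,X6,X7,X8:
  M: [ 0  2 -2 -2  1 -2  0  0]
  Θ: [ 0 -1  1  1  0  1  1  1]
  I: [ 1 -1  0  1 -1  1 -1 -1]
  T: [ 1  0 -1  0  0  0  0  0]
  [M]: (-2)·2+(-1)·-2+(1)·-2+(1)·1+(-2)·0+(-2)·0 = -3
  [Θ]: (-2)·-1+(-1)·1+(1)·1+(1)·0+(-2)·1+(-2)·1 = -2
  [I]: (-2)·-1+(-1)·0+(1)·1+(1)·-1+(-2)·-1+(-2)·-1 = 6
  [T]: (-2)·0+(-1)·-1+(1)·0+(1)·0+(-2)·0+(-2)·0 = 1
⇒ M^-3 Θ^-2 I^6 T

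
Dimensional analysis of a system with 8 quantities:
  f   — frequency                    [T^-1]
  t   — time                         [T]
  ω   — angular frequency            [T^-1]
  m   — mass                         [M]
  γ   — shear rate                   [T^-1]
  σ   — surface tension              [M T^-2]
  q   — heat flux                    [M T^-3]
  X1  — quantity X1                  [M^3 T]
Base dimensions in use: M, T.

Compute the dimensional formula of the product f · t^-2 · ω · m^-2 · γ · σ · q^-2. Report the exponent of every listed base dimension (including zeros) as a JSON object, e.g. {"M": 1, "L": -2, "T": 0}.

{"M": -3, "T": -1}

Dimensional matrix (M×T by f×t×ω×m×γ×σ×q×X1):
  M: [ 0  0  0  1  0  1  1  3]
  T: [-1  1 -1  0 -1 -2 -3  1]
  [M]: (1)·0+(-2)·0+(1)·0+(-2)·1+(1)·0+(1)·1+(-2)·1 = -3
  [T]: (1)·-1+(-2)·1+(1)·-1+(-2)·0+(1)·-1+(1)·-2+(-2)·-3 = -1
⇒ M^-3 T^-1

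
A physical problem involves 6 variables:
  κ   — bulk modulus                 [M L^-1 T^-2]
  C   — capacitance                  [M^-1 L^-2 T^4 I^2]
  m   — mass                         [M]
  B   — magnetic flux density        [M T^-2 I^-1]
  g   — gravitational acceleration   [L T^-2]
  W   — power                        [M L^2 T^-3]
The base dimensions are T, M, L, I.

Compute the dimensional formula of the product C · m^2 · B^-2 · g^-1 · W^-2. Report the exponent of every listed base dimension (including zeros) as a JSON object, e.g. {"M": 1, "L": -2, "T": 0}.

Dimensional matrix (T×M×L×I by κ×C×m×B×g×W):
  T: [-2  4  0 -2 -2 -3]
  M: [ 1 -1  1  1  0  1]
  L: [-1 -2  0  0  1  2]
  I: [ 0  2  0 -1  0  0]
  [T]: (1)·4+(2)·0+(-2)·-2+(-1)·-2+(-2)·-3 = 16
  [M]: (1)·-1+(2)·1+(-2)·1+(-1)·0+(-2)·1 = -3
  [L]: (1)·-2+(2)·0+(-2)·0+(-1)·1+(-2)·2 = -7
  [I]: (1)·2+(2)·0+(-2)·-1+(-1)·0+(-2)·0 = 4
⇒ T^16 M^-3 L^-7 I^4

{"T": 16, "M": -3, "L": -7, "I": 4}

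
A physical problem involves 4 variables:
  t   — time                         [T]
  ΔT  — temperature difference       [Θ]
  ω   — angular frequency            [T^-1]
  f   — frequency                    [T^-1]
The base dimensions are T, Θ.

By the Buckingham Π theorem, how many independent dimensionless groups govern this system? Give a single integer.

2

Write exponents as rows T,Θ / cols t,ΔT,ω,f:
  T: [ 1  0 -1 -1]
  Θ: [ 0  1  0  0]
Row reduction gives pivot columns t,ΔT; rank = 2
n=4, r=2 ⇒ 2 dimensionless groups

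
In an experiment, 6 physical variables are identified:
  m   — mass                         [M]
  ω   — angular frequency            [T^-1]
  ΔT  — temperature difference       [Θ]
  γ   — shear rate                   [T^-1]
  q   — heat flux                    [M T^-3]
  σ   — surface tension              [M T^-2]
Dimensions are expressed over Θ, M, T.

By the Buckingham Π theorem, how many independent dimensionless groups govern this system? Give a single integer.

Exponent matrix [Θ,M,T] × [m,ω,ΔT,γ,q,σ]:
  Θ: [ 0  0  1  0  0  0]
  M: [ 1  0  0  0  1  1]
  T: [ 0 -1  0 -1 -3 -2]
Echelon form has 3 nonzero rows (pivots: m,ω,ΔT)
6 vars − rank 3 = 3 Π groups

3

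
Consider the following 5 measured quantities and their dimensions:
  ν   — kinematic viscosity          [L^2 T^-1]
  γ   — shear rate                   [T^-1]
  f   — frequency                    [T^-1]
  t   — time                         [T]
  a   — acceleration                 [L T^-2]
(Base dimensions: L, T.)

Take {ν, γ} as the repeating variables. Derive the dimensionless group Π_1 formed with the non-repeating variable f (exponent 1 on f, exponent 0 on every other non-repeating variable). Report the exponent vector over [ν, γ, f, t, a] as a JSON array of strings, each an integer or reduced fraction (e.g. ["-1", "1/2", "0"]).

Dimensional matrix (L×T by ν×γ×f×t×a):
  L: [ 2  0  0  0  1]
  T: [-1 -1 -1  1 -2]
Row reduction gives pivot columns ν,γ; rank = 2
Repeat: ν,γ; free: f,t,a
RREF:
  r0: [   1    0    0    0  1/2]
  r1: [   0    1    1   -1  3/2]
Fix exponent of f at 1, t at 0, a at 0; solve each RREF row for its pivot's exponent:
  r0: exp(ν) + (0)·1 = 0 ⇒ exp(ν) = 0
  r1: exp(γ) + (1)·1 = 0 ⇒ exp(γ) = -1
Π_1 = γ^-1 · f

["0", "-1", "1", "0", "0"]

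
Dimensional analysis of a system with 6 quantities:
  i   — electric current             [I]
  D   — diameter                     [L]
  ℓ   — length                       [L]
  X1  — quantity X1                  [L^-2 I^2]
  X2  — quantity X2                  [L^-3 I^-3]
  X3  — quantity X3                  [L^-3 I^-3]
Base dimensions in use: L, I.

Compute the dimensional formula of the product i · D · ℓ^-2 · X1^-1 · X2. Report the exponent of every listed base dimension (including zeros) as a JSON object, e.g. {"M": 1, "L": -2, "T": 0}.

{"L": -2, "I": -4}

Exponent matrix [L,I] × [i,D,ℓ,X1,X2,X3]:
  L: [ 0  1  1 -2 -3 -3]
  I: [ 1  0  0  2 -3 -3]
  [L]: (1)·0+(1)·1+(-2)·1+(-1)·-2+(1)·-3 = -2
  [I]: (1)·1+(1)·0+(-2)·0+(-1)·2+(1)·-3 = -4
⇒ L^-2 I^-4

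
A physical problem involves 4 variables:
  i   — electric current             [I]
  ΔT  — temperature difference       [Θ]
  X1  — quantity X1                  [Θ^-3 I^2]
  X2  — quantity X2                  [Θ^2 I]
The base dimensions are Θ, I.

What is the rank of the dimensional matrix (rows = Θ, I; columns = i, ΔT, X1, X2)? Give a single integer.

Dimensional matrix (Θ×I by i×ΔT×X1×X2):
  Θ: [ 0  1 -3  2]
  I: [ 1  0  2  1]
Row reduction gives pivot columns i,ΔT; rank = 2

2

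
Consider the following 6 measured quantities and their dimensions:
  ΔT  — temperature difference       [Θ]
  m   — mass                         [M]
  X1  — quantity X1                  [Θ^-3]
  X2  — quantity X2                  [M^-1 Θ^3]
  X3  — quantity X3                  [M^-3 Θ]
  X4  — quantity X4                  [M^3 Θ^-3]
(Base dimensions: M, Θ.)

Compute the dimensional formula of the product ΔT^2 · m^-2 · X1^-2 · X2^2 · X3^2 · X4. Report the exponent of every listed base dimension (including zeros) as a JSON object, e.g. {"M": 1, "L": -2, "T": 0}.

{"M": -7, "Θ": 13}

Write exponents as rows M,Θ / cols ΔT,m,X1,X2,X3,X4:
  M: [ 0  1  0 -1 -3  3]
  Θ: [ 1  0 -3  3  1 -3]
  [M]: (2)·0+(-2)·1+(-2)·0+(2)·-1+(2)·-3+(1)·3 = -7
  [Θ]: (2)·1+(-2)·0+(-2)·-3+(2)·3+(2)·1+(1)·-3 = 13
⇒ M^-7 Θ^13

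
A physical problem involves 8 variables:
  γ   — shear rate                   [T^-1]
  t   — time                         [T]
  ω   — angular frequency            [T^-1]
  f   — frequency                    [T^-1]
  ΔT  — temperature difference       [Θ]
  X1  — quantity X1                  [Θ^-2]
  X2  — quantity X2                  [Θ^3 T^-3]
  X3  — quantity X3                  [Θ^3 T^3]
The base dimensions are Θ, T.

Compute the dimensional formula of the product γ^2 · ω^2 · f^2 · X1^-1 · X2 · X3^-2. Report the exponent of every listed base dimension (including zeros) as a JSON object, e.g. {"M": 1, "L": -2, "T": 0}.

{"Θ": -1, "T": -15}

Exponent matrix [Θ,T] × [γ,t,ω,f,ΔT,X1,X2,X3]:
  Θ: [ 0  0  0  0  1 -2  3  3]
  T: [-1  1 -1 -1  0  0 -3  3]
  [Θ]: (2)·0+(2)·0+(2)·0+(-1)·-2+(1)·3+(-2)·3 = -1
  [T]: (2)·-1+(2)·-1+(2)·-1+(-1)·0+(1)·-3+(-2)·3 = -15
⇒ Θ^-1 T^-15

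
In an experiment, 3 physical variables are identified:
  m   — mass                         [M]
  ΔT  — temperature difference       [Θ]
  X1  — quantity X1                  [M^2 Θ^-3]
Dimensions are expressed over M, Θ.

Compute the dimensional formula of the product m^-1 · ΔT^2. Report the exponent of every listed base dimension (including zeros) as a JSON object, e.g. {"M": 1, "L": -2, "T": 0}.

{"M": -1, "Θ": 2}

Dimensional matrix (M×Θ by m×ΔT×X1):
  M: [ 1  0  2]
  Θ: [ 0  1 -3]
  [M]: (-1)·1+(2)·0 = -1
  [Θ]: (-1)·0+(2)·1 = 2
⇒ M^-1 Θ^2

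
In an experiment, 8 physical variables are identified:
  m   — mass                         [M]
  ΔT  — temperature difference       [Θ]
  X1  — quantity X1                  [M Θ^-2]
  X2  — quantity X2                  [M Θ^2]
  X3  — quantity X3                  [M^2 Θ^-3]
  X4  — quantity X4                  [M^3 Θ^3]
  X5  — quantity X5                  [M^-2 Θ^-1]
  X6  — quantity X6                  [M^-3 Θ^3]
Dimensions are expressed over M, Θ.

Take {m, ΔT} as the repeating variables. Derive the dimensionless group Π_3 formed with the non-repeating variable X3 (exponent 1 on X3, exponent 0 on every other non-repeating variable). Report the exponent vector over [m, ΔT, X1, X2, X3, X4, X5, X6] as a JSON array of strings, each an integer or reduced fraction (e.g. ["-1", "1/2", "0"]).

Dimensional matrix (M×Θ by m×ΔT×X1×X2×X3×X4×X5×X6):
  M: [ 1  0  1  1  2  3 -2 -3]
  Θ: [ 0  1 -2  2 -3  3 -1  3]
Echelon form has 2 nonzero rows (pivots: m,ΔT)
Pivot set = {m,ΔT}, free = {X1,X2,X3,X4,X5,X6}
RREF:
  r0: [   1    0    1    1    2    3   -2   -3]
  r1: [   0    1   -2    2   -3    3   -1    3]
Fix exponent of X3 at 1, X1 at 0, X2 at 0, X4 at 0, X5 at 0, X6 at 0; solve each RREF row for its pivot's exponent:
  r0: exp(m) + (2)·1 = 0 ⇒ exp(m) = -2
  r1: exp(ΔT) + (-3)·1 = 0 ⇒ exp(ΔT) = 3
Π_3 = m^-2 · ΔT^3 · X3

["-2", "3", "0", "0", "1", "0", "0", "0"]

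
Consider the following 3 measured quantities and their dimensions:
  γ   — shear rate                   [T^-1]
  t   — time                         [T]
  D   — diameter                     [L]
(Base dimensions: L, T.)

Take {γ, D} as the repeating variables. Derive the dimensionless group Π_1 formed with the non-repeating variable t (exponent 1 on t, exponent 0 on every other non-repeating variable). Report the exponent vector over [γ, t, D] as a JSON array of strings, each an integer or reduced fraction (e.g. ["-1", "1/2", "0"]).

["1", "1", "0"]

Exponent matrix [L,T] × [γ,t,D]:
  L: [ 0  0  1]
  T: [-1  1  0]
RREF → pivots at {γ,D} ⇒ r = 2
Pivot set = {γ,D}, free = {t}
RREF:
  r0: [   1   -1    0]
  r1: [   0    0    1]
Fix exponent of t at 1; solve each RREF row for its pivot's exponent:
  r0: exp(γ) + (-1)·1 = 0 ⇒ exp(γ) = 1
  r1: exp(D) + (0)·1 = 0 ⇒ exp(D) = 0
Π_1 = γ · t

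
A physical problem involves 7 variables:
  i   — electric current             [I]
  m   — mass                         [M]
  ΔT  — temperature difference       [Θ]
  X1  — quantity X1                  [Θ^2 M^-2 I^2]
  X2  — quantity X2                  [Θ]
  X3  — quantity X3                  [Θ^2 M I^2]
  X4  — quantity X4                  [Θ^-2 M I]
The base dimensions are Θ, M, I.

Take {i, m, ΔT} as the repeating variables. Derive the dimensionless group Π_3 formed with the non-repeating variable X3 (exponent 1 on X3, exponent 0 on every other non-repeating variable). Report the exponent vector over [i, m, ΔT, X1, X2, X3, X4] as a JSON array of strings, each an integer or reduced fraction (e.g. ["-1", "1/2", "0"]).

Write exponents as rows Θ,M,I / cols i,m,ΔT,X1,X2,X3,X4:
  Θ: [ 0  0  1  2  1  2 -2]
  M: [ 0  1  0 -2  0  1  1]
  I: [ 1  0  0  2  0  2  1]
Echelon form has 3 nonzero rows (pivots: i,m,ΔT)
Pivot set = {i,m,ΔT}, free = {X1,X2,X3,X4}
RREF:
  r0: [   1    0    0    2    0    2    1]
  r1: [   0    1    0   -2    0    1    1]
  r2: [   0    0    1    2    1    2   -2]
Fix exponent of X3 at 1, X1 at 0, X2 at 0, X4 at 0; solve each RREF row for its pivot's exponent:
  r0: exp(i) + (2)·1 = 0 ⇒ exp(i) = -2
  r1: exp(m) + (1)·1 = 0 ⇒ exp(m) = -1
  r2: exp(ΔT) + (2)·1 = 0 ⇒ exp(ΔT) = -2
Π_3 = i^-2 · m^-1 · ΔT^-2 · X3

["-2", "-1", "-2", "0", "0", "1", "0"]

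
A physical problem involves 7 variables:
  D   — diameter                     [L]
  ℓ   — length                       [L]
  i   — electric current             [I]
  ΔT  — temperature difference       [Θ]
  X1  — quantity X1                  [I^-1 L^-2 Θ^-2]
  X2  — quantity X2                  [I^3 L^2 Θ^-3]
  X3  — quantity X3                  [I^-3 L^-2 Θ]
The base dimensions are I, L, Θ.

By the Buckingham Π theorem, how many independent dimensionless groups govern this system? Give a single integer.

Dimensional matrix (I×L×Θ by D×ℓ×i×ΔT×X1×X2×X3):
  I: [ 0  0  1  0 -1  3 -3]
  L: [ 1  1  0  0 -2  2 -2]
  Θ: [ 0  0  0  1 -2 -3  1]
Row reduction gives pivot columns D,i,ΔT; rank = 3
Π count = n − r = 7 − 3 = 4

4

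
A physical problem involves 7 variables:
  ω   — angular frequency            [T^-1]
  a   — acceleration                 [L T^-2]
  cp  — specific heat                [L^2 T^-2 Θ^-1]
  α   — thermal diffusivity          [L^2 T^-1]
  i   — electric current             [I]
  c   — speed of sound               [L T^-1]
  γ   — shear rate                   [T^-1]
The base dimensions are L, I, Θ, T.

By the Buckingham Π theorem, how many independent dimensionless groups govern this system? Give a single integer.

3

Dimensional matrix (L×I×Θ×T by ω×a×cp×α×i×c×γ):
  L: [ 0  1  2  2  0  1  0]
  I: [ 0  0  0  0  1  0  0]
  Θ: [ 0  0 -1  0  0  0  0]
  T: [-1 -2 -2 -1  0 -1 -1]
RREF → pivots at {ω,a,cp,i} ⇒ r = 4
n=7, r=4 ⇒ 3 dimensionless groups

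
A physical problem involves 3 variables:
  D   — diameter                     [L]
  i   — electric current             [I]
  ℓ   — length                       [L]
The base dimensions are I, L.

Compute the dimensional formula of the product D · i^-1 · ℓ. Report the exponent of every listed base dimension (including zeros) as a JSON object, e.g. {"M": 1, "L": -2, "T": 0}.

Dimensional matrix (I×L by D×i×ℓ):
  I: [ 0  1  0]
  L: [ 1  0  1]
  [I]: (1)·0+(-1)·1+(1)·0 = -1
  [L]: (1)·1+(-1)·0+(1)·1 = 2
⇒ I^-1 L^2

{"I": -1, "L": 2}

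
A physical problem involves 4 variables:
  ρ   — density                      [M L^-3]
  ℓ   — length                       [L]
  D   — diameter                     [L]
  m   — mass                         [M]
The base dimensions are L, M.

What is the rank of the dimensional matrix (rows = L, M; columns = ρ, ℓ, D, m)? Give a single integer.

Dimensional matrix (L×M by ρ×ℓ×D×m):
  L: [-3  1  1  0]
  M: [ 1  0  0  1]
Row reduction gives pivot columns ρ,ℓ; rank = 2

2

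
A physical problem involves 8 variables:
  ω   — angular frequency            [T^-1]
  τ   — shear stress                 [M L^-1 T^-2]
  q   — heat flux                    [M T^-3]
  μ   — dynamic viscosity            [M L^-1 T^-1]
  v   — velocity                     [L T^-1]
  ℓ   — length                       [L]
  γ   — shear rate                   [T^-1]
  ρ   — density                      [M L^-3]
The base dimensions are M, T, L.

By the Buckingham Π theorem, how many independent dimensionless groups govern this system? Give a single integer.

5

Dimensional matrix (M×T×L by ω×τ×q×μ×v×ℓ×γ×ρ):
  M: [ 0  1  1  1  0  0  0  1]
  T: [-1 -2 -3 -1 -1  0 -1  0]
  L: [ 0 -1  0 -1  1  1  0 -3]
Row reduction gives pivot columns ω,τ,q; rank = 3
n=8, r=3 ⇒ 5 dimensionless groups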